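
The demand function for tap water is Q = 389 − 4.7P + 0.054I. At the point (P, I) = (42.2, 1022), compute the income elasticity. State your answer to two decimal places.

0.22

At P = 42.2, I = 1022: Q = 245.848.
Holding P constant, ∂Q/∂I = 0.054.
η_I = (∂Q/∂I)·(I/Q) = 0.054 × (1022/245.848) = 0.22.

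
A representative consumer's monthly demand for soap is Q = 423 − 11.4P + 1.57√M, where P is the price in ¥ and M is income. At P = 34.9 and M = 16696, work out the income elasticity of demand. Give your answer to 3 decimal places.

0.445

At P = 34.9, M = 16696: Q = 228.004.
Holding P constant, ∂Q/∂M = 1.57/(2√M) = 0.00607524.
η_M = (∂Q/∂M)·(M/Q) = 0.00607524 × (16696/228.004) = 0.445.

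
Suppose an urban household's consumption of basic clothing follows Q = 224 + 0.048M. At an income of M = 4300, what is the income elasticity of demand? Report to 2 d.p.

At M = 4300: Q = 430.400.
dQ/dM = 0.048.
η = (dQ/dM)·(M/Q) = 0.048 × (4300/430.400) = 0.48.

0.48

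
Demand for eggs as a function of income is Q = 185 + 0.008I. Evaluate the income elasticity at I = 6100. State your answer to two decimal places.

0.21

At I = 6100: Q = 233.800.
dQ/dI = 0.008.
η = (dQ/dI)·(I/Q) = 0.008 × (6100/233.800) = 0.21.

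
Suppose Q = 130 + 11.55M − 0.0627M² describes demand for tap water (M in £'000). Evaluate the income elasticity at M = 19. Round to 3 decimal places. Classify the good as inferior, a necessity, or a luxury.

At M = 19: Q = 326.8153.
dQ/dM = 11.55 − 0.1254M = 9.16740.
η = (dQ/dM)·(M/Q) = 9.16740 × (19/326.8153) = 0.533.
0 < η < 1 ⇒ necessity.

0.533 (necessity)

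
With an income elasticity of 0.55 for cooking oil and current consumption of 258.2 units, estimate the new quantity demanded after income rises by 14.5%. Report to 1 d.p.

%ΔQ ≈ η × %ΔI = 0.55 × 14.5% = 7.975%.
New Q ≈ 258.2 × (1 + 0.07975) = 278.8.

278.8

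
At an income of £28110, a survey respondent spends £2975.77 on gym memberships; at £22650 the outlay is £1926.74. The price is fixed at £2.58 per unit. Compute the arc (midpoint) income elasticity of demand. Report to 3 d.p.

1.989

With a constant price, Q₁ = 2975.77/2.58 = 1153.399 and Q₂ = 1926.74/2.58 = 746.798 (equivalently, work directly with expenditure since P cancels).
Midpoint %ΔQ = (1926.74 − 2975.77)/2451.26 = -0.42796; midpoint %ΔI = (22650 − 28110)/25380 = -0.21513.
η = -0.42796 / -0.21513 = 1.989.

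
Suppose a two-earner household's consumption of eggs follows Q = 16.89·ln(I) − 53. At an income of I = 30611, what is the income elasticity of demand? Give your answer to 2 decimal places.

0.14

At I = 30611: Q = 121.459.
dQ/dI = 16.89/I = 0.000551762 at this income.
η = (dQ/dI)·(I/Q) = 0.000551762 × (30611/121.459) = 0.14.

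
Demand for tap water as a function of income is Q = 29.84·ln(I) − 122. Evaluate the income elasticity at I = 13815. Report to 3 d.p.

0.184

At I = 13815: Q = 162.480.
dQ/dI = 29.84/I = 0.00215997 at this income.
η = (dQ/dI)·(I/Q) = 0.00215997 × (13815/162.480) = 0.184.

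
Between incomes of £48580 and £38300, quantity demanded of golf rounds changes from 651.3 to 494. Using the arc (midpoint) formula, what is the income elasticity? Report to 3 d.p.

1.161

ΔQ = 494 − 651.3 = -157.3; midpoint Q̄ = (651.3 + 494)/2 = 572.65.
ΔI = 38300 − 48580 = -10280; midpoint Ī = (48580 + 38300)/2 = 43440.
η = (ΔQ/Q̄) ÷ (ΔI/Ī) = (-157.3/572.65) ÷ (-10280/43440) = 1.161.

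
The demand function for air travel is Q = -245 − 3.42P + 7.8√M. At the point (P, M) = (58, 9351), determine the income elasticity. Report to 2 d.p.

At P = 58, M = 9351: Q = 310.904.
Holding P constant, ∂Q/∂M = 7.8/(2√M) = 0.0403307.
η_M = (∂Q/∂M)·(M/Q) = 0.0403307 × (9351/310.904) = 1.21.

1.21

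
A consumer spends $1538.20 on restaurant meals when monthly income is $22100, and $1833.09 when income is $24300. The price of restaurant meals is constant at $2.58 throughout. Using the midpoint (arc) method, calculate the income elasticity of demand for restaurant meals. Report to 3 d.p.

1.845

With a constant price, Q₁ = 1538.20/2.58 = 596.202 and Q₂ = 1833.09/2.58 = 710.500 (equivalently, work directly with expenditure since P cancels).
Midpoint %ΔQ = (1833.09 − 1538.20)/1685.65 = 0.17494; midpoint %ΔI = (24300 − 22100)/23200 = 0.09483.
η = 0.17494 / 0.09483 = 1.845.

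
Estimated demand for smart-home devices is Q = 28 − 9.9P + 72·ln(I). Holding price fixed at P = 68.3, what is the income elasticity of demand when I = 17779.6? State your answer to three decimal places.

1.276

At P = 68.3, I = 17779.6: Q = 56.408.
Holding P constant, ∂Q/∂I = 72/I = 0.00404958.
η_I = (∂Q/∂I)·(I/Q) = 0.00404958 × (17779.6/56.408) = 1.276.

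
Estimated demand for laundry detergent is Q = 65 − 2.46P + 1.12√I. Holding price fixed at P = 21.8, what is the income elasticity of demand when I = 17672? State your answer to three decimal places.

0.465

At P = 21.8, I = 17672: Q = 160.260.
Holding P constant, ∂Q/∂I = 1.12/(2√I) = 0.00421255.
η_I = (∂Q/∂I)·(I/Q) = 0.00421255 × (17672/160.260) = 0.465.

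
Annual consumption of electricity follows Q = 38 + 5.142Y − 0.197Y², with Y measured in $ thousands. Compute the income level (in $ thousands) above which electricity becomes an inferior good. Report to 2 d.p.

13.05

dQ/dY = 5.142 − 0.394Y.
The good is inferior where dQ/dY < 0. Setting dQ/dY = 0 gives Y = 5.142 / 0.394 = 13.05.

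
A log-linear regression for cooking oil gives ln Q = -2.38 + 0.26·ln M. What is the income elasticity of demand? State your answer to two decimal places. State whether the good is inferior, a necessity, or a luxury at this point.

In a log-linear demand, the coefficient on ln M is the income elasticity.
So η = 0.26.
0 < η < 1 ⇒ necessity.

0.26 (necessity)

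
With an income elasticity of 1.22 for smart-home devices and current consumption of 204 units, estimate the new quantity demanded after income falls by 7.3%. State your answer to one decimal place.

185.8

%ΔQ ≈ η × %ΔI = 1.22 × (-7.3%) = -8.906%.
New Q ≈ 204 × (1 − 0.08906) = 185.8.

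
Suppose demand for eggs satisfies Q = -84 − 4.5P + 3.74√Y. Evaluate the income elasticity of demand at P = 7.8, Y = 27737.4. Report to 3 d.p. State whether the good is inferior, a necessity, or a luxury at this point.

At P = 7.8, Y = 27737.4: Q = 503.780.
Holding P constant, ∂Q/∂Y = 3.74/(2√Y) = 0.0112282.
η_Y = (∂Q/∂Y)·(Y/Q) = 0.0112282 × (27737.4/503.780) = 0.618.
Since 0 < η < 1, this is a necessity.

0.618 (necessity)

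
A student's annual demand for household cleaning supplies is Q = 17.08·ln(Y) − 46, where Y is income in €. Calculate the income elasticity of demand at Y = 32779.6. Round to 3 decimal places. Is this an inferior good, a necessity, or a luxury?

At Y = 32779.6: Q = 131.590.
dQ/dY = 17.08/Y = 0.000521056 at this income.
η = (dQ/dY)·(Y/Q) = 0.000521056 × (32779.6/131.590) = 0.130.
Since 0 < η < 1, the good is a necessity.

0.130 (necessity)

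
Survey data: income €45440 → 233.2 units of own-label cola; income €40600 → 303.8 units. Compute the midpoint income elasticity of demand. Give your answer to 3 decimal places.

-2.337

ΔQ = 303.8 − 233.2 = 70.6; midpoint Q̄ = (233.2 + 303.8)/2 = 268.5.
ΔI = 40600 − 45440 = -4840; midpoint Ī = (45440 + 40600)/2 = 43020.
η = (ΔQ/Q̄) ÷ (ΔI/Ī) = (70.6/268.5) ÷ (-4840/43020) = -2.337.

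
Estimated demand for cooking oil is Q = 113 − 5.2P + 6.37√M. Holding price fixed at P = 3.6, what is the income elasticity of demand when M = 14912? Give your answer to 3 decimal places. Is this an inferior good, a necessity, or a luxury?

0.446 (necessity)

At P = 3.6, M = 14912: Q = 872.151.
Holding P constant, ∂Q/∂M = 6.37/(2√M) = 0.026082.
η_M = (∂Q/∂M)·(M/Q) = 0.026082 × (14912/872.151) = 0.446.
Since 0 < η < 1, this is a necessity.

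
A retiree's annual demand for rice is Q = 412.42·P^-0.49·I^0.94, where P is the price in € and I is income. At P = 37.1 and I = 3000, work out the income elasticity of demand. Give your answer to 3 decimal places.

For a multiplicative demand Q = A·P^α·I^β, the income elasticity is β everywhere.
Here β = 0.94, so η = 0.940.

0.940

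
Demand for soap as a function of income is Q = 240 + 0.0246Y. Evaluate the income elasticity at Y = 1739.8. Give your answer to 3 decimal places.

At Y = 1739.8: Q = 282.799.
dQ/dY = 0.0246.
η = (dQ/dY)·(Y/Q) = 0.0246 × (1739.8/282.799) = 0.151.

0.151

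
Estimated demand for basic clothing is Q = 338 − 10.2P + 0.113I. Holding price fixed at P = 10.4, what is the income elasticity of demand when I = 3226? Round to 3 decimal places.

0.611

At P = 10.4, I = 3226: Q = 596.458.
Holding P constant, ∂Q/∂I = 0.113.
η_I = (∂Q/∂I)·(I/Q) = 0.113 × (3226/596.458) = 0.611.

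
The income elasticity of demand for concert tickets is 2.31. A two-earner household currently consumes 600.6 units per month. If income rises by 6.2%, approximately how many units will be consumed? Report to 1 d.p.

%ΔQ ≈ η × %ΔI = 2.31 × 6.2% = 14.322%.
New Q ≈ 600.6 × (1 + 0.14322) = 686.6.

686.6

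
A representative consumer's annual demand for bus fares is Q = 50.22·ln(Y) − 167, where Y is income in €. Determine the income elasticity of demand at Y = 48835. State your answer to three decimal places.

At Y = 48835: Q = 375.185.
dQ/dY = 50.22/Y = 0.00102836 at this income.
η = (dQ/dY)·(Y/Q) = 0.00102836 × (48835/375.185) = 0.134.

0.134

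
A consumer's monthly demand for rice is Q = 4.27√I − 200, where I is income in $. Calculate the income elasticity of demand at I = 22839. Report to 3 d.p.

0.725

At I = 22839: Q = 445.307.
dQ/dI = 4.27/(2√I) = 0.0141273 at this income.
η = (dQ/dI)·(I/Q) = 0.0141273 × (22839/445.307) = 0.725.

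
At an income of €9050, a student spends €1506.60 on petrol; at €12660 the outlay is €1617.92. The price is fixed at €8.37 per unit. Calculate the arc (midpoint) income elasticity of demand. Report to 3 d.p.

With a constant price, Q₁ = 1506.60/8.37 = 180.000 and Q₂ = 1617.92/8.37 = 193.300 (equivalently, work directly with expenditure since P cancels).
Midpoint %ΔQ = (1617.92 − 1506.60)/1562.26 = 0.07126; midpoint %ΔI = (12660 − 9050)/10855 = 0.33257.
η = 0.07126 / 0.33257 = 0.214.

0.214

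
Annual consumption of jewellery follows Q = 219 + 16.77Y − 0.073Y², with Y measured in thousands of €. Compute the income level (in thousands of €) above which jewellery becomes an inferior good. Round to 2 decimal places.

114.86

dQ/dY = 16.77 − 0.146Y.
The good is inferior where dQ/dY < 0. Setting dQ/dY = 0 gives Y = 16.77 / 0.146 = 114.86.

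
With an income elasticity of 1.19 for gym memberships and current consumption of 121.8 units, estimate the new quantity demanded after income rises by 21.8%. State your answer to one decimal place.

%ΔQ ≈ η × %ΔI = 1.19 × 21.8% = 25.942%.
New Q ≈ 121.8 × (1 + 0.25942) = 153.4.

153.4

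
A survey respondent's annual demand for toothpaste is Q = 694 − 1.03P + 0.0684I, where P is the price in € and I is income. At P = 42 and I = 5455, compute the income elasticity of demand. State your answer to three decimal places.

0.364

At P = 42, I = 5455: Q = 1023.862.
Holding P constant, ∂Q/∂I = 0.0684.
η_I = (∂Q/∂I)·(I/Q) = 0.0684 × (5455/1023.862) = 0.364.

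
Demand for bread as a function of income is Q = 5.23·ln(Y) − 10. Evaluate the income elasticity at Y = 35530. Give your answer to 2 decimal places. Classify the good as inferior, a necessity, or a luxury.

0.12 (necessity)

At Y = 35530: Q = 44.801.
dQ/dY = 5.23/Y = 0.0001472 at this income.
η = (dQ/dY)·(Y/Q) = 0.0001472 × (35530/44.801) = 0.12.
Since 0 < η < 1, the good is a necessity.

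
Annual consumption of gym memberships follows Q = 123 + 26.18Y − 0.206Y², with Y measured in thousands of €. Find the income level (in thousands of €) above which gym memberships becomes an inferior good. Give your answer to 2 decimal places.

63.54

dQ/dY = 26.18 − 0.412Y.
The good is inferior where dQ/dY < 0. Setting dQ/dY = 0 gives Y = 26.18 / 0.412 = 63.54.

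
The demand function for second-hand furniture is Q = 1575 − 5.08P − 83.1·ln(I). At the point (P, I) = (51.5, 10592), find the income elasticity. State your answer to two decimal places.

At P = 51.5, I = 10592: Q = 543.221.
Holding P constant, ∂Q/∂I = -83.1/I = -0.00784554.
η_I = (∂Q/∂I)·(I/Q) = -0.00784554 × (10592/543.221) = -0.15.

-0.15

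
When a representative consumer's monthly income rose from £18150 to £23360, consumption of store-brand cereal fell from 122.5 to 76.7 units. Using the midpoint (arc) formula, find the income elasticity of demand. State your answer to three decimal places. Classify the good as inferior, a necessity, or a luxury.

-1.832 (inferior good)

ΔQ = 76.7 − 122.5 = -45.8; midpoint Q̄ = (122.5 + 76.7)/2 = 99.6.
ΔI = 23360 − 18150 = 5210; midpoint Ī = (18150 + 23360)/2 = 20755.
η = (ΔQ/Q̄) ÷ (ΔI/Ī) = (-45.8/99.6) ÷ (5210/20755) = -1.832.
η < 0 ⇒ inferior good.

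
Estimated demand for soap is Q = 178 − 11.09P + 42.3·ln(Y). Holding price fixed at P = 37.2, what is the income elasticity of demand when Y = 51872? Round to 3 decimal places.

At P = 37.2, Y = 51872: Q = 224.683.
Holding P constant, ∂Q/∂Y = 42.3/Y = 0.000815469.
η_Y = (∂Q/∂Y)·(Y/Q) = 0.000815469 × (51872/224.683) = 0.188.

0.188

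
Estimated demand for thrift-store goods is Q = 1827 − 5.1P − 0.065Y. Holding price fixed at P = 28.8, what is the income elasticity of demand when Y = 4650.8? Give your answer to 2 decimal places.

At P = 28.8, Y = 4650.8: Q = 1377.818.
Holding P constant, ∂Q/∂Y = −0.065.
η_Y = (∂Q/∂Y)·(Y/Q) = -0.065 × (4650.8/1377.818) = -0.22.

-0.22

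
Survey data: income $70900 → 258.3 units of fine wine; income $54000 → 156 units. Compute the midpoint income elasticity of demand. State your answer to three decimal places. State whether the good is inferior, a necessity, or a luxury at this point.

ΔQ = 156 − 258.3 = -102.3; midpoint Q̄ = (258.3 + 156)/2 = 207.15.
ΔI = 54000 − 70900 = -16900; midpoint Ī = (70900 + 54000)/2 = 62450.
η = (ΔQ/Q̄) ÷ (ΔI/Ī) = (-102.3/207.15) ÷ (-16900/62450) = 1.825.
η > 1 ⇒ luxury.

1.825 (luxury)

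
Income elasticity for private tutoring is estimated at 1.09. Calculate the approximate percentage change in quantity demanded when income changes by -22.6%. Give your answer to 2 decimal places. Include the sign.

%ΔQ ≈ η × %ΔI = 1.09 × (-22.6%) = -24.63%.

-24.63%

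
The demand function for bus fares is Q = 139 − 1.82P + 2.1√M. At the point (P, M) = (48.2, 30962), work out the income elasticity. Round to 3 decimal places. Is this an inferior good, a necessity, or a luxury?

At P = 48.2, M = 30962: Q = 420.792.
Holding P constant, ∂Q/∂M = 2.1/(2√M) = 0.00596726.
η_M = (∂Q/∂M)·(M/Q) = 0.00596726 × (30962/420.792) = 0.439.
Since 0 < η < 1, this is a necessity.

0.439 (necessity)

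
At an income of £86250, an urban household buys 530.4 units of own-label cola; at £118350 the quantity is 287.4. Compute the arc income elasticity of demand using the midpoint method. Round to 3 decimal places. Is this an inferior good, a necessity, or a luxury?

-1.894 (inferior good)

ΔQ = 287.4 − 530.4 = -243; midpoint Q̄ = (530.4 + 287.4)/2 = 408.9.
ΔI = 118350 − 86250 = 32100; midpoint Ī = (86250 + 118350)/2 = 102300.
η = (ΔQ/Q̄) ÷ (ΔI/Ī) = (-243/408.9) ÷ (32100/102300) = -1.894.
η < 0 ⇒ inferior good.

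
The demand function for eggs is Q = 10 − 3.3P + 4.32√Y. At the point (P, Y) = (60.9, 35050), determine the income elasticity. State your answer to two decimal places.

At P = 60.9, Y = 35050: Q = 617.805.
Holding P constant, ∂Q/∂Y = 4.32/(2√Y) = 0.0115374.
η_Y = (∂Q/∂Y)·(Y/Q) = 0.0115374 × (35050/617.805) = 0.65.

0.65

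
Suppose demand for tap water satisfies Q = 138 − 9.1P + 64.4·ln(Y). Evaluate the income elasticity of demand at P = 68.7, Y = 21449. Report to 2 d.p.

0.42

At P = 68.7, Y = 21449: Q = 155.119.
Holding P constant, ∂Q/∂Y = 64.4/Y = 0.00300247.
η_Y = (∂Q/∂Y)·(Y/Q) = 0.00300247 × (21449/155.119) = 0.42.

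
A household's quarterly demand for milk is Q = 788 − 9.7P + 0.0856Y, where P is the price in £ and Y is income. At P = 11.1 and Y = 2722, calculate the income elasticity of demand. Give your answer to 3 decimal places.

At P = 11.1, Y = 2722: Q = 913.333.
Holding P constant, ∂Q/∂Y = 0.0856.
η_Y = (∂Q/∂Y)·(Y/Q) = 0.0856 × (2722/913.333) = 0.255.

0.255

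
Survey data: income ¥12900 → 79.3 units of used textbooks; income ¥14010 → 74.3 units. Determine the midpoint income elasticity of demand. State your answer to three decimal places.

-0.789

ΔQ = 74.3 − 79.3 = -5; midpoint Q̄ = (79.3 + 74.3)/2 = 76.8.
ΔI = 14010 − 12900 = 1110; midpoint Ī = (12900 + 14010)/2 = 13455.
η = (ΔQ/Q̄) ÷ (ΔI/Ī) = (-5/76.8) ÷ (1110/13455) = -0.789.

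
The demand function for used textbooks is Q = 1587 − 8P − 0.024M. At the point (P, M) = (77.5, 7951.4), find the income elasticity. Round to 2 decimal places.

At P = 77.5, M = 7951.4: Q = 776.166.
Holding P constant, ∂Q/∂M = −0.024.
η_M = (∂Q/∂M)·(M/Q) = -0.024 × (7951.4/776.166) = -0.25.

-0.25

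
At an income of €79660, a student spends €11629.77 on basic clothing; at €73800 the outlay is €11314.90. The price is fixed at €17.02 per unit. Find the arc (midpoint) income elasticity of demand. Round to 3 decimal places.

With a constant price, Q₁ = 11629.77/17.02 = 683.300 and Q₂ = 11314.90/17.02 = 664.800 (equivalently, work directly with expenditure since P cancels).
Midpoint %ΔQ = (11314.90 − 11629.77)/11472.34 = -0.02745; midpoint %ΔI = (73800 − 79660)/76730 = -0.07637.
η = -0.02745 / -0.07637 = 0.359.

0.359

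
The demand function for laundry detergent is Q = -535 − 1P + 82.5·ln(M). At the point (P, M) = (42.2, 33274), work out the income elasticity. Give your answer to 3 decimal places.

0.293

At P = 42.2, M = 33274: Q = 281.834.
Holding P constant, ∂Q/∂M = 82.5/M = 0.00247941.
η_M = (∂Q/∂M)·(M/Q) = 0.00247941 × (33274/281.834) = 0.293.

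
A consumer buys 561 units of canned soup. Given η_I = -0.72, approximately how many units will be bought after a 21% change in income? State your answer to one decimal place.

476.2

%ΔQ ≈ η × %ΔI = -0.72 × 21% = -15.12%.
New Q ≈ 561 × (1 − 0.1512) = 476.2.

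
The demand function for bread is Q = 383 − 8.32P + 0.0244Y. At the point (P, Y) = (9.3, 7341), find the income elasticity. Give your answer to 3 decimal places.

0.370

At P = 9.3, Y = 7341: Q = 484.744.
Holding P constant, ∂Q/∂Y = 0.0244.
η_Y = (∂Q/∂Y)·(Y/Q) = 0.0244 × (7341/484.744) = 0.370.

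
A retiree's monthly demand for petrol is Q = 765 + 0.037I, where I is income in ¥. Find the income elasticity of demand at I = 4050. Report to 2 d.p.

0.16

At I = 4050: Q = 914.850.
dQ/dI = 0.037.
η = (dQ/dI)·(I/Q) = 0.037 × (4050/914.850) = 0.16.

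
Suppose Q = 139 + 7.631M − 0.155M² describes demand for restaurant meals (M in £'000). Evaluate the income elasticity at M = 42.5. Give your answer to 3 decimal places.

-1.285

At M = 42.5: Q = 183.3488.
dQ/dM = 7.631 − 0.31M = -5.54400.
η = (dQ/dM)·(M/Q) = -5.54400 × (42.5/183.3488) = -1.285.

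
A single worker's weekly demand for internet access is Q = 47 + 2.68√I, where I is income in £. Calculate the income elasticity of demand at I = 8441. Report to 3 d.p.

0.420

At I = 8441: Q = 293.225.
dQ/dI = 2.68/(2√I) = 0.014585 at this income.
η = (dQ/dI)·(I/Q) = 0.014585 × (8441/293.225) = 0.420.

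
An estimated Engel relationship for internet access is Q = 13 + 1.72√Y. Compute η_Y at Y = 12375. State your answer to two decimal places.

0.47

At Y = 12375: Q = 204.338.
dQ/dY = 1.72/(2√Y) = 0.00773083 at this income.
η = (dQ/dY)·(Y/Q) = 0.00773083 × (12375/204.338) = 0.47.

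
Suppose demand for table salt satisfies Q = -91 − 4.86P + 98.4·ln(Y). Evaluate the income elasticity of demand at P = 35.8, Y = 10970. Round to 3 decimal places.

At P = 35.8, Y = 10970: Q = 650.419.
Holding P constant, ∂Q/∂Y = 98.4/Y = 0.00896992.
η_Y = (∂Q/∂Y)·(Y/Q) = 0.00896992 × (10970/650.419) = 0.151.

0.151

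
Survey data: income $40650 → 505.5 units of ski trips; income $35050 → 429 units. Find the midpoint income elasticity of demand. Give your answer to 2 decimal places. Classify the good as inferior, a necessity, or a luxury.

ΔQ = 429 − 505.5 = -76.5; midpoint Q̄ = (505.5 + 429)/2 = 467.25.
ΔI = 35050 − 40650 = -5600; midpoint Ī = (40650 + 35050)/2 = 37850.
η = (ΔQ/Q̄) ÷ (ΔI/Ī) = (-76.5/467.25) ÷ (-5600/37850) = 1.11.
η > 1 ⇒ luxury.

1.11 (luxury)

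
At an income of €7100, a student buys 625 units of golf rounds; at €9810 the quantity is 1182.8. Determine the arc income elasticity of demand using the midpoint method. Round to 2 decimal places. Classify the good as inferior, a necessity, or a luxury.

1.93 (luxury)

ΔQ = 1182.8 − 625 = 557.8; midpoint Q̄ = (625 + 1182.8)/2 = 903.9.
ΔI = 9810 − 7100 = 2710; midpoint Ī = (7100 + 9810)/2 = 8455.
η = (ΔQ/Q̄) ÷ (ΔI/Ī) = (557.8/903.9) ÷ (2710/8455) = 1.93.
η > 1 ⇒ luxury.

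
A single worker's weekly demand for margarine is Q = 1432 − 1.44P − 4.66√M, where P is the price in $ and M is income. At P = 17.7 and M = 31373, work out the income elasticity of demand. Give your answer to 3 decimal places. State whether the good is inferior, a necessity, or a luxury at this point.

At P = 17.7, M = 31373: Q = 581.113.
Holding P constant, ∂Q/∂M = -4.66/(2√M) = -0.0131546.
η_M = (∂Q/∂M)·(M/Q) = -0.0131546 × (31373/581.113) = -0.710.
Since η < 0, this is an inferior good.

-0.710 (inferior good)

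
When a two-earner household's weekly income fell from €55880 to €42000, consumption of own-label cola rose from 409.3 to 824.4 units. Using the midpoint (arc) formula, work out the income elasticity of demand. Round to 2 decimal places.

ΔQ = 824.4 − 409.3 = 415.1; midpoint Q̄ = (409.3 + 824.4)/2 = 616.85.
ΔI = 42000 − 55880 = -13880; midpoint Ī = (55880 + 42000)/2 = 48940.
η = (ΔQ/Q̄) ÷ (ΔI/Ī) = (415.1/616.85) ÷ (-13880/48940) = -2.37.

-2.37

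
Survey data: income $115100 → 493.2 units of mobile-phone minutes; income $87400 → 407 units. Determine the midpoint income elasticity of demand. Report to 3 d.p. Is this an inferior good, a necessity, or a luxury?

0.700 (necessity)

ΔQ = 407 − 493.2 = -86.2; midpoint Q̄ = (493.2 + 407)/2 = 450.1.
ΔI = 87400 − 115100 = -27700; midpoint Ī = (115100 + 87400)/2 = 101250.
η = (ΔQ/Q̄) ÷ (ΔI/Ī) = (-86.2/450.1) ÷ (-27700/101250) = 0.700.
0 < η < 1 ⇒ necessity.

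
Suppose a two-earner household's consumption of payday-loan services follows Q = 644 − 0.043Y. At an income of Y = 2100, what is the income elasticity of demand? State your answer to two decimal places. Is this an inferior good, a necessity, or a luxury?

At Y = 2100: Q = 553.700.
dQ/dY = −0.043.
η = (dQ/dY)·(Y/Q) = -0.043 × (2100/553.700) = -0.16.
Since η < 0, the good is an inferior good.

-0.16 (inferior good)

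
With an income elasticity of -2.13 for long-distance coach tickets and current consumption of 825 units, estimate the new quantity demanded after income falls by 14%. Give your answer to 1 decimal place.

%ΔQ ≈ η × %ΔI = -2.13 × (-14%) = 29.82%.
New Q ≈ 825 × (1 + 0.2982) = 1071.0.

1071.0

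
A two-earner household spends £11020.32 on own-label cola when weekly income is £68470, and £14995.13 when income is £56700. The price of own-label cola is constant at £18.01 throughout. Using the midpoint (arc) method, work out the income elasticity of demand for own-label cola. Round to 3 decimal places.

With a constant price, Q₁ = 11020.32/18.01 = 611.900 and Q₂ = 14995.13/18.01 = 832.600 (equivalently, work directly with expenditure since P cancels).
Midpoint %ΔQ = (14995.13 − 11020.32)/13007.72 = 0.30557; midpoint %ΔI = (56700 − 68470)/62585 = -0.18806.
η = 0.30557 / -0.18806 = -1.625.

-1.625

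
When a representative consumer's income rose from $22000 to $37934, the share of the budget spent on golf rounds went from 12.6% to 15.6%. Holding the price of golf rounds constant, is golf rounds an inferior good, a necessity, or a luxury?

luxury

The budget share rises as income rises, so η > 1.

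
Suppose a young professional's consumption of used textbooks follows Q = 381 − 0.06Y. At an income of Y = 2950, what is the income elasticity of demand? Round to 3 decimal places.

At Y = 2950: Q = 204.000.
dQ/dY = −0.06.
η = (dQ/dY)·(Y/Q) = -0.06 × (2950/204.000) = -0.868.

-0.868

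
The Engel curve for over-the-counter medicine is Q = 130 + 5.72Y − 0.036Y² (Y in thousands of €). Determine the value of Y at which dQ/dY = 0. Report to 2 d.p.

79.44

dQ/dY = 5.72 − 0.072Y.
The good is inferior where dQ/dY < 0. Setting dQ/dY = 0 gives Y = 5.72 / 0.072 = 79.44.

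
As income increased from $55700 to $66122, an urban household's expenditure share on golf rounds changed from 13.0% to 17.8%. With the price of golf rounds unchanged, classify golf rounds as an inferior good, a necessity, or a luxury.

luxury

The budget share rises as income rises, so η > 1.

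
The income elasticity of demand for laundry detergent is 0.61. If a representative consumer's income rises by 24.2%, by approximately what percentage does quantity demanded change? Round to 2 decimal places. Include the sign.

14.76%

%ΔQ ≈ η × %ΔI = 0.61 × 24.2% = 14.76%.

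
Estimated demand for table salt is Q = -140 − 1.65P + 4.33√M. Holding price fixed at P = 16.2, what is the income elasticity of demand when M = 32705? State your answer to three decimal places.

0.635

At P = 16.2, M = 32705: Q = 616.330.
Holding P constant, ∂Q/∂M = 4.33/(2√M) = 0.0119716.
η_M = (∂Q/∂M)·(M/Q) = 0.0119716 × (32705/616.330) = 0.635.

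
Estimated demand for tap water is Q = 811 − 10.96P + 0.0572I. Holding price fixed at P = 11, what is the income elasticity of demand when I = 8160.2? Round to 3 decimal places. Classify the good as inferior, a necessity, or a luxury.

At P = 11, I = 8160.2: Q = 1157.203.
Holding P constant, ∂Q/∂I = 0.0572.
η_I = (∂Q/∂I)·(I/Q) = 0.0572 × (8160.2/1157.203) = 0.403.
Since 0 < η < 1, this is a necessity.

0.403 (necessity)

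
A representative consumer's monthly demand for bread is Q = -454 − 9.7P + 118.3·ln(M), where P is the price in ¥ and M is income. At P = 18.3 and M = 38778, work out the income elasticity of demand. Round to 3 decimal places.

At P = 18.3, M = 38778: Q = 618.401.
Holding P constant, ∂Q/∂M = 118.3/M = 0.0030507.
η_M = (∂Q/∂M)·(M/Q) = 0.0030507 × (38778/618.401) = 0.191.

0.191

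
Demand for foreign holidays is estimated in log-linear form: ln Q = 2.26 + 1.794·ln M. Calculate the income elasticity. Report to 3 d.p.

1.794

In a log-linear demand, the coefficient on ln M is the income elasticity.
So η = 1.794.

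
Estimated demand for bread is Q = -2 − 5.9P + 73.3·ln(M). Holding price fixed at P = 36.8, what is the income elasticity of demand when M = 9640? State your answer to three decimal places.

0.162

At P = 36.8, M = 9640: Q = 453.310.
Holding P constant, ∂Q/∂M = 73.3/M = 0.00760373.
η_M = (∂Q/∂M)·(M/Q) = 0.00760373 × (9640/453.310) = 0.162.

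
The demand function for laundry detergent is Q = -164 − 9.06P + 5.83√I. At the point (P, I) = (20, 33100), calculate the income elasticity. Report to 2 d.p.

At P = 20, I = 33100: Q = 715.476.
Holding P constant, ∂Q/∂I = 5.83/(2√I) = 0.0160223.
η_I = (∂Q/∂I)·(I/Q) = 0.0160223 × (33100/715.476) = 0.74.

0.74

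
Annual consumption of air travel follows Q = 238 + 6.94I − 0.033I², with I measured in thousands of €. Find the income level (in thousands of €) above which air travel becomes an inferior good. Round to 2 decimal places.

105.15

dQ/dI = 6.94 − 0.066I.
The good is inferior where dQ/dI < 0. Setting dQ/dI = 0 gives I = 6.94 / 0.066 = 105.15.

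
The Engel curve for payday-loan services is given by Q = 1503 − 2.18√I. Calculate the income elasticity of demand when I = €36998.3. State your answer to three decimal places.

-0.193

At I = 36998.3: Q = 1083.678.
dQ/dI = -2.18/(2√I) = -0.00566677 at this income.
η = (dQ/dI)·(I/Q) = -0.00566677 × (36998.3/1083.678) = -0.193.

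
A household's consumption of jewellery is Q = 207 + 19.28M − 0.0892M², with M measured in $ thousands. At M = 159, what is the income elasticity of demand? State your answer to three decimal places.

At M = 159: Q = 1017.4548.
dQ/dM = 19.28 − 0.1784M = -9.08560.
η = (dQ/dM)·(M/Q) = -9.08560 × (159/1017.4548) = -1.420.

-1.420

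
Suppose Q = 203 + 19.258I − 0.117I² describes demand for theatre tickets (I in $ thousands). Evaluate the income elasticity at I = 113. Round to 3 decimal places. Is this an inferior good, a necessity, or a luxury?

-0.917 (inferior good)

At I = 113: Q = 885.1810.
dQ/dI = 19.258 − 0.234I = -7.18400.
η = (dQ/dI)·(I/Q) = -7.18400 × (113/885.1810) = -0.917.
η < 0 ⇒ inferior good.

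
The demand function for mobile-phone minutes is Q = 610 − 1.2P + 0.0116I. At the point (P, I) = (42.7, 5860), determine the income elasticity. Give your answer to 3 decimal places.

At P = 42.7, I = 5860: Q = 626.736.
Holding P constant, ∂Q/∂I = 0.0116.
η_I = (∂Q/∂I)·(I/Q) = 0.0116 × (5860/626.736) = 0.108.

0.108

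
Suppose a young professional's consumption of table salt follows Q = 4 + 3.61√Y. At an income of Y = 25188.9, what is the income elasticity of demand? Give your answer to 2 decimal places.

0.50

At Y = 25188.9: Q = 576.944.
dQ/dY = 3.61/(2√Y) = 0.0113729 at this income.
η = (dQ/dY)·(Y/Q) = 0.0113729 × (25188.9/576.944) = 0.50.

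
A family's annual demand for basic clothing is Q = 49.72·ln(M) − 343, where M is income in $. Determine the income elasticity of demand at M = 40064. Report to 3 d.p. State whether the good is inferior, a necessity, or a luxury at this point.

At M = 40064: Q = 183.944.
dQ/dM = 49.72/M = 0.00124101 at this income.
η = (dQ/dM)·(M/Q) = 0.00124101 × (40064/183.944) = 0.270.
Since 0 < η < 1, the good is a necessity.

0.270 (necessity)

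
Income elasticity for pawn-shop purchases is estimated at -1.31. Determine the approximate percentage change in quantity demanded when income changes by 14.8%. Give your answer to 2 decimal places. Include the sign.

%ΔQ ≈ η × %ΔI = -1.31 × 14.8% = -19.39%.

-19.39%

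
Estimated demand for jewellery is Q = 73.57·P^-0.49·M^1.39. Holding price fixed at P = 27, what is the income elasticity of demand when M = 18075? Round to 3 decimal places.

For a multiplicative demand Q = A·P^α·M^β, the income elasticity is β everywhere.
Here β = 1.39, so η = 1.390.

1.390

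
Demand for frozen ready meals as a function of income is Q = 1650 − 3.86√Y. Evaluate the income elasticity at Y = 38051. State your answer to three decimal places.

At Y = 38051: Q = 897.043.
dQ/dY = -3.86/(2√Y) = -0.00989405 at this income.
η = (dQ/dY)·(Y/Q) = -0.00989405 × (38051/897.043) = -0.420.

-0.420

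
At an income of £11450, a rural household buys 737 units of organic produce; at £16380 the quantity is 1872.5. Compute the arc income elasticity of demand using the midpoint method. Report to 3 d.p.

2.456

ΔQ = 1872.5 − 737 = 1135.5; midpoint Q̄ = (737 + 1872.5)/2 = 1304.75.
ΔI = 16380 − 11450 = 4930; midpoint Ī = (11450 + 16380)/2 = 13915.
η = (ΔQ/Q̄) ÷ (ΔI/Ī) = (1135.5/1304.75) ÷ (4930/13915) = 2.456.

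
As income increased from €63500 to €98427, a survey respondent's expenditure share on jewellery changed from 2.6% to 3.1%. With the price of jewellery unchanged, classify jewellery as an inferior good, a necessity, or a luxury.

luxury

The budget share rises as income rises, so η > 1.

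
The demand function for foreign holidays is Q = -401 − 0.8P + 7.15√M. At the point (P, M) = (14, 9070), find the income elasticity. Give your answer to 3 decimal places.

1.267

At P = 14, M = 9070: Q = 268.741.
Holding P constant, ∂Q/∂M = 7.15/(2√M) = 0.0375381.
η_M = (∂Q/∂M)·(M/Q) = 0.0375381 × (9070/268.741) = 1.267.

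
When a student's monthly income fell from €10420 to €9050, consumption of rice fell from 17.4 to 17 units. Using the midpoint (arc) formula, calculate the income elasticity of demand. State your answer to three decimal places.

0.165

ΔQ = 17 − 17.4 = -0.4; midpoint Q̄ = (17.4 + 17)/2 = 17.2.
ΔI = 9050 − 10420 = -1370; midpoint Ī = (10420 + 9050)/2 = 9735.
η = (ΔQ/Q̄) ÷ (ΔI/Ī) = (-0.4/17.2) ÷ (-1370/9735) = 0.165.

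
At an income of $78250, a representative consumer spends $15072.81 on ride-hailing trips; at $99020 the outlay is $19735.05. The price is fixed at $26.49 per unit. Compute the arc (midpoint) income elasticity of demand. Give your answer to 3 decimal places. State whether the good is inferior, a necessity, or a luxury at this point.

1.143 (luxury)

With a constant price, Q₁ = 15072.81/26.49 = 569.000 and Q₂ = 19735.05/26.49 = 745.000 (equivalently, work directly with expenditure since P cancels).
Midpoint %ΔQ = (19735.05 − 15072.81)/17403.93 = 0.26788; midpoint %ΔI = (99020 − 78250)/88635 = 0.23433.
η = 0.26788 / 0.23433 = 1.143.
η > 1 ⇒ luxury.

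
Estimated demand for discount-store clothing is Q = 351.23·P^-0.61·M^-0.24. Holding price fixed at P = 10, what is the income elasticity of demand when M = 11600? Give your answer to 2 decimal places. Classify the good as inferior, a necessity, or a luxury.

For a multiplicative demand Q = A·P^α·M^β, the income elasticity is β everywhere.
Here β = -0.24, so η = -0.24.
Since η < 0, this is an inferior good.

-0.24 (inferior good)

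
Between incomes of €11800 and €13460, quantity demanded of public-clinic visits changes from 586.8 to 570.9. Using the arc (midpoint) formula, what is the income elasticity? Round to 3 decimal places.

-0.209

ΔQ = 570.9 − 586.8 = -15.9; midpoint Q̄ = (586.8 + 570.9)/2 = 578.85.
ΔI = 13460 − 11800 = 1660; midpoint Ī = (11800 + 13460)/2 = 12630.
η = (ΔQ/Q̄) ÷ (ΔI/Ī) = (-15.9/578.85) ÷ (1660/12630) = -0.209.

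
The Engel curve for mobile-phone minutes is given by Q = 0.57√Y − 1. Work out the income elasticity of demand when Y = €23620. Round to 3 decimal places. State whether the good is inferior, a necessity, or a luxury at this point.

0.506 (necessity)

At Y = 23620: Q = 86.602.
dQ/dY = 0.57/(2√Y) = 0.00185441 at this income.
η = (dQ/dY)·(Y/Q) = 0.00185441 × (23620/86.602) = 0.506.
Since 0 < η < 1, the good is a necessity.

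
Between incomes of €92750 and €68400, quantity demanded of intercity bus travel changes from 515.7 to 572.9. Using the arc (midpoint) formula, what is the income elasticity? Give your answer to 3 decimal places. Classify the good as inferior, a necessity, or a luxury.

-0.348 (inferior good)

ΔQ = 572.9 − 515.7 = 57.2; midpoint Q̄ = (515.7 + 572.9)/2 = 544.3.
ΔI = 68400 − 92750 = -24350; midpoint Ī = (92750 + 68400)/2 = 80575.
η = (ΔQ/Q̄) ÷ (ΔI/Ī) = (57.2/544.3) ÷ (-24350/80575) = -0.348.
η < 0 ⇒ inferior good.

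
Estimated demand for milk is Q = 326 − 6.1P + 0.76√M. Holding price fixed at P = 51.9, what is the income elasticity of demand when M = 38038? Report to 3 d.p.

0.470

At P = 51.9, M = 38038: Q = 157.635.
Holding P constant, ∂Q/∂M = 0.76/(2√M) = 0.00194838.
η_M = (∂Q/∂M)·(M/Q) = 0.00194838 × (38038/157.635) = 0.470.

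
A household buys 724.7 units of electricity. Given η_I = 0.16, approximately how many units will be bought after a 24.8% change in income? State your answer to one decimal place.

753.5

%ΔQ ≈ η × %ΔI = 0.16 × 24.8% = 3.968%.
New Q ≈ 724.7 × (1 + 0.03968) = 753.5.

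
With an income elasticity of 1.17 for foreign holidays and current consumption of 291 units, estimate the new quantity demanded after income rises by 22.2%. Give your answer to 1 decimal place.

366.6

%ΔQ ≈ η × %ΔI = 1.17 × 22.2% = 25.974%.
New Q ≈ 291 × (1 + 0.25974) = 366.6.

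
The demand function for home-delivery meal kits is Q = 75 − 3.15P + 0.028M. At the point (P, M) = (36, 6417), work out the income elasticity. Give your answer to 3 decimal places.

1.272

At P = 36, M = 6417: Q = 141.276.
Holding P constant, ∂Q/∂M = 0.028.
η_M = (∂Q/∂M)·(M/Q) = 0.028 × (6417/141.276) = 1.272.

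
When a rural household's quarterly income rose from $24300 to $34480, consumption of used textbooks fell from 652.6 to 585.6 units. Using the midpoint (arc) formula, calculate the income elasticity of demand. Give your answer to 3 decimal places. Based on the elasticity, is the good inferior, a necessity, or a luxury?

-0.312 (inferior good)

ΔQ = 585.6 − 652.6 = -67; midpoint Q̄ = (652.6 + 585.6)/2 = 619.1.
ΔI = 34480 − 24300 = 10180; midpoint Ī = (24300 + 34480)/2 = 29390.
η = (ΔQ/Q̄) ÷ (ΔI/Ī) = (-67/619.1) ÷ (10180/29390) = -0.312.
η < 0 ⇒ inferior good.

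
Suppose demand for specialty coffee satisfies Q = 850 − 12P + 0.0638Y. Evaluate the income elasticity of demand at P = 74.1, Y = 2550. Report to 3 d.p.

At P = 74.1, Y = 2550: Q = 123.490.
Holding P constant, ∂Q/∂Y = 0.0638.
η_Y = (∂Q/∂Y)·(Y/Q) = 0.0638 × (2550/123.490) = 1.317.

1.317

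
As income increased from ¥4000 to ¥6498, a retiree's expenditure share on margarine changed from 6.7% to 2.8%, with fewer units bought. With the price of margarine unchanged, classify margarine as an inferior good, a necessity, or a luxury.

inferior good

Quantity demanded falls as income rises, so η < 0.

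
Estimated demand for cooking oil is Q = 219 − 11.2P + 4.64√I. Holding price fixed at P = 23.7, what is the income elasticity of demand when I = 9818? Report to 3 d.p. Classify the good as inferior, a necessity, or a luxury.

At P = 23.7, I = 9818: Q = 413.318.
Holding P constant, ∂Q/∂I = 4.64/(2√I) = 0.023414.
η_I = (∂Q/∂I)·(I/Q) = 0.023414 × (9818/413.318) = 0.556.
Since 0 < η < 1, this is a necessity.

0.556 (necessity)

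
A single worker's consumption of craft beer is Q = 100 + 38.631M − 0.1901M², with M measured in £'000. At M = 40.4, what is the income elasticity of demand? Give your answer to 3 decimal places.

At M = 40.4: Q = 1350.4188.
dQ/dM = 38.631 − 0.3802M = 23.27092.
η = (dQ/dM)·(M/Q) = 23.27092 × (40.4/1350.4188) = 0.696.

0.696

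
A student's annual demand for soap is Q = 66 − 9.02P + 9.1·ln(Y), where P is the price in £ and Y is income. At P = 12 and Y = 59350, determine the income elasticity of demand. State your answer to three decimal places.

At P = 12, Y = 59350: Q = 57.780.
Holding P constant, ∂Q/∂Y = 9.1/Y = 0.000153328.
η_Y = (∂Q/∂Y)·(Y/Q) = 0.000153328 × (59350/57.780) = 0.157.

0.157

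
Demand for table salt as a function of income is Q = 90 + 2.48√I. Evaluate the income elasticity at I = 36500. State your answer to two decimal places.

At I = 36500: Q = 563.803.
dQ/dI = 2.48/(2√I) = 0.00649046 at this income.
η = (dQ/dI)·(I/Q) = 0.00649046 × (36500/563.803) = 0.42.

0.42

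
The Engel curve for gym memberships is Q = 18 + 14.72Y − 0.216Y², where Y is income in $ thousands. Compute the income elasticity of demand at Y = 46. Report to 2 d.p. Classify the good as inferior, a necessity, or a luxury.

-1.00 (inferior good)

At Y = 46: Q = 238.0640.
dQ/dY = 14.72 − 0.432Y = -5.15200.
η = (dQ/dY)·(Y/Q) = -5.15200 × (46/238.0640) = -1.00.
η < 0 ⇒ inferior good.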